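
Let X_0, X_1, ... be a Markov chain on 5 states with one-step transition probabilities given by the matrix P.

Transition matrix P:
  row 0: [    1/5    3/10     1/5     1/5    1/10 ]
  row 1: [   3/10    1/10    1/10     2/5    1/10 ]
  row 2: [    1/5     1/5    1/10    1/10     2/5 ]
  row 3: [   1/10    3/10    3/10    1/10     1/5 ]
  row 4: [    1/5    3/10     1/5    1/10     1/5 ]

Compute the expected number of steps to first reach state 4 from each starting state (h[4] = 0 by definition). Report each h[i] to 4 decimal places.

h = [5.7261, 5.7418, 4.2227, 5.0689, 0.0000]

First-step conditioning: h[4] = 0; for i ≠ 4, h[i] = 1 + Σ_k P[i][k]·h[k].
  h[0] = 1 + 1/5·h[0] + 3/10·h[1] + 1/5·h[2] + 1/5·h[3]
  h[1] = 1 + 3/10·h[0] + 1/10·h[1] + 1/10·h[2] + 2/5·h[3]
  h[2] = 1 + 1/5·h[0] + 1/5·h[1] + 1/10·h[2] + 1/10·h[3]
  h[3] = 1 + 1/10·h[0] + 3/10·h[1] + 3/10·h[2] + 1/10·h[3]
Solving the 4×4 linear system over states ≠ 4 gives exactly h = [4850/847, 14590/2541, 10730/2541, 1840/363, 0] (h[4] = 0 is the target).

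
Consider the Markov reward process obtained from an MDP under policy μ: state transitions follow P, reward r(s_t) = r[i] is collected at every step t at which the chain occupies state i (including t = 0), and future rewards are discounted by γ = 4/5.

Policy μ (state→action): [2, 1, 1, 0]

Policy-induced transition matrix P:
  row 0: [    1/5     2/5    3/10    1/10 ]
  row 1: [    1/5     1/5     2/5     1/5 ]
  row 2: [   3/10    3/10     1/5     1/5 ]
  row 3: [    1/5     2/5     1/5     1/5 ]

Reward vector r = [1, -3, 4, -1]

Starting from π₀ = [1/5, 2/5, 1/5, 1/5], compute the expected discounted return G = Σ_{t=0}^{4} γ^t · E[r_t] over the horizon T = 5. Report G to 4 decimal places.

t=0: π = [0.2000, 0.4000, 0.2000, 0.2000], E[r] = -0.4000, γ^t·E[r] = -0.400000, running G = -0.400000
t=1: π = [0.2200, 0.3000, 0.3000, 0.1800], E[r] = 0.3400, γ^t·E[r] = 0.272000, running G = -0.128000
t=2: π = [0.2300, 0.3100, 0.2820, 0.1780], E[r] = 0.2500, γ^t·E[r] = 0.160000, running G = 0.032000
t=3: π = [0.2282, 0.3098, 0.2850, 0.1770], E[r] = 0.2618, γ^t·E[r] = 0.134042, running G = 0.166042
t=4: π = [0.2285, 0.3095, 0.2848, 0.1772], E[r] = 0.2618, γ^t·E[r] = 0.107241, running G = 0.273283

G = 0.2733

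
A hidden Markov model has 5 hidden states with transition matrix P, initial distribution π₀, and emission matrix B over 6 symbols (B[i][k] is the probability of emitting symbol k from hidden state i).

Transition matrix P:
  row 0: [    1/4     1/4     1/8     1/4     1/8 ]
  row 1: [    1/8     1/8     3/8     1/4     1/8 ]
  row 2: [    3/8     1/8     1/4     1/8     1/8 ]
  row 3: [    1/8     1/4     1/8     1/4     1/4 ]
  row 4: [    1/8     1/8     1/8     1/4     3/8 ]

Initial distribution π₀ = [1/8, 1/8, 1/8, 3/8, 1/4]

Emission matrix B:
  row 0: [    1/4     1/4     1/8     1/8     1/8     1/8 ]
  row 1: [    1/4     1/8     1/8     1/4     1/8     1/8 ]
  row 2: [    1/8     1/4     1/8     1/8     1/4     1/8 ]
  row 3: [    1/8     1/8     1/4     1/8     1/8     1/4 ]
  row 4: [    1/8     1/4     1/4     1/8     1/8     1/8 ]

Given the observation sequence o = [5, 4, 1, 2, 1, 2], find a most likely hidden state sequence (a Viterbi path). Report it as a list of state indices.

t=0: δ = [1.562e-02, 1.562e-02, 1.562e-02, 9.375e-02, 3.125e-02]  (obs o_0=5)
t=1: δ = [1.465e-03, 2.930e-03, 2.930e-03, 2.930e-03, 2.930e-03]  ψ = [3, 3, 3, 3, 3]  (obs o_1=4)
t=2: δ = [2.747e-04, 9.155e-05, 2.747e-04, 9.155e-05, 2.747e-04]  ψ = [2, 3, 1, 1, 4]  (obs o_2=1)
t=3: δ = [1.287e-05, 8.583e-06, 8.583e-06, 1.717e-05, 2.575e-05]  ψ = [2, 0, 2, 0, 4]  (obs o_3=2)
t=4: δ = [8.047e-07, 5.364e-07, 8.047e-07, 8.047e-07, 2.414e-06]  ψ = [0, 3, 1, 4, 4]  (obs o_4=1)
t=5: δ = [3.772e-08, 3.772e-08, 3.772e-08, 1.509e-07, 2.263e-07]  ψ = [2, 4, 4, 4, 4]  (obs o_5=2)
backtrack: best end state = 4; path = [3, 4, 4, 4, 4, 4]

path = [3, 4, 4, 4, 4, 4]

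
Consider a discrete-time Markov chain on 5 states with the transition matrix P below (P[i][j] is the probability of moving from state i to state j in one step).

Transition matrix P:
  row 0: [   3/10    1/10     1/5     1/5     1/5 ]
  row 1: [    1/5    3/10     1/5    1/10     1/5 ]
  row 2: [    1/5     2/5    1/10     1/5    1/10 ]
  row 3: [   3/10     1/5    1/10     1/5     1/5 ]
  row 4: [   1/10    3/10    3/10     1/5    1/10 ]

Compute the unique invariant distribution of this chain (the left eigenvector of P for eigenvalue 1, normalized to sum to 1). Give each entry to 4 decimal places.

Balance equations π_j = Σ_i π_i·P[i][j]:
  π_0 = 3/10·π_0 + 1/5·π_1 + 1/5·π_2 + 3/10·π_3 + 1/10·π_4
  π_1 = 1/10·π_0 + 3/10·π_1 + 2/5·π_2 + 1/5·π_3 + 3/10·π_4
  π_2 = 1/5·π_0 + 1/5·π_1 + 1/10·π_2 + 1/10·π_3 + 3/10·π_4
  π_3 = 1/5·π_0 + 1/10·π_1 + 1/5·π_2 + 1/5·π_3 + 1/5·π_4
  normalize: π_0 + π_1 + π_2 + π_3 + π_4 = 1
Solving the linear system gives exactly π = [2199/9851, 2522/9851, 1783/9851, 1718/9851, 1629/9851].

π = [0.2232, 0.2560, 0.1810, 0.1744, 0.1654]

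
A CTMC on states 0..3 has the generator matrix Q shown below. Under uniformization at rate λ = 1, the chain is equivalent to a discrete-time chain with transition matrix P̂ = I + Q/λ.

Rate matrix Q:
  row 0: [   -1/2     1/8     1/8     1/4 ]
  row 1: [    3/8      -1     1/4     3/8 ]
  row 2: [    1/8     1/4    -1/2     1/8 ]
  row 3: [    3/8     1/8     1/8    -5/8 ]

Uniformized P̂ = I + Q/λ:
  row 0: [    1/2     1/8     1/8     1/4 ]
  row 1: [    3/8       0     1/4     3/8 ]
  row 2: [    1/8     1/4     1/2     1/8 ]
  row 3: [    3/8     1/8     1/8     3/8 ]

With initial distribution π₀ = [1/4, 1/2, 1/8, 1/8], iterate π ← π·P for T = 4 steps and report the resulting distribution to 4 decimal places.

π = [0.3640, 0.1365, 0.2268, 0.2728]

t=0: π = [0.2500, 0.5000, 0.1250, 0.1250]
t=1: π = [0.3750, 0.0781, 0.2344, 0.3125]
t=2: π = [0.3633, 0.1445, 0.2227, 0.2695]
t=3: π = [0.3647, 0.1348, 0.2266, 0.2739]
t=4: π = [0.3640, 0.1365, 0.2268, 0.2728]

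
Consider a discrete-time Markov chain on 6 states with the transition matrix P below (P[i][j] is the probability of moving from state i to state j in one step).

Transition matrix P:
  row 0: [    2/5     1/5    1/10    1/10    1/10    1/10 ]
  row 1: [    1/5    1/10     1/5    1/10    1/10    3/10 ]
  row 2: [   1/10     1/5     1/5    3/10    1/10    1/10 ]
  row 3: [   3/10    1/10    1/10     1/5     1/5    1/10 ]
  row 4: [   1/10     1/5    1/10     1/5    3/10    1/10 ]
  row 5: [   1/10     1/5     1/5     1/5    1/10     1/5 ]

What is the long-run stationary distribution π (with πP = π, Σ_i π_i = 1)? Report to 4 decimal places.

π = [0.2169, 0.1658, 0.1460, 0.1763, 0.1470, 0.1480]

Balance equations π_j = Σ_i π_i·P[i][j]:
  π_0 = 2/5·π_0 + 1/5·π_1 + 1/10·π_2 + 3/10·π_3 + 1/10·π_4 + 1/10·π_5
  π_1 = 1/5·π_0 + 1/10·π_1 + 1/5·π_2 + 1/10·π_3 + 1/5·π_4 + 1/5·π_5
  π_2 = 1/10·π_0 + 1/5·π_1 + 1/5·π_2 + 1/10·π_3 + 1/10·π_4 + 1/5·π_5
  π_3 = 1/10·π_0 + 1/10·π_1 + 3/10·π_2 + 1/5·π_3 + 1/5·π_4 + 1/5·π_5
  π_4 = 1/10·π_0 + 1/10·π_1 + 1/10·π_2 + 1/5·π_3 + 3/10·π_4 + 1/10·π_5
  normalize: π_0 + π_1 + π_2 + π_3 + π_4 + π_5 = 1
Solving the linear system gives exactly π = [13792/63581, 10541/63581, 9281/63581, 11211/63581, 9349/63581, 9407/63581].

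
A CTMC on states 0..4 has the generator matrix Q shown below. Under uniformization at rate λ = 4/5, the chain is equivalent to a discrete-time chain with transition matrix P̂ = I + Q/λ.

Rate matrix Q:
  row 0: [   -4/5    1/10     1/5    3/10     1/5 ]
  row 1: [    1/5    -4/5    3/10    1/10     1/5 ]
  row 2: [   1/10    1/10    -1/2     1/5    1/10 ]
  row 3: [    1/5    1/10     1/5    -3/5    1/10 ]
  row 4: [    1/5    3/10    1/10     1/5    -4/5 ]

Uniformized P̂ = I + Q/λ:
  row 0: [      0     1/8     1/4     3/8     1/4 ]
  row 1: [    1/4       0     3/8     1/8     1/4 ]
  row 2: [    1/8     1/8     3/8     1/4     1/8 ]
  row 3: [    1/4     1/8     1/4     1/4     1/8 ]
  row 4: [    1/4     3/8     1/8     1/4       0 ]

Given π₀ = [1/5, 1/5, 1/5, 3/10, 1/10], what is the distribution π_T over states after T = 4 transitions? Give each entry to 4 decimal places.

t=0: π = [0.2000, 0.2000, 0.2000, 0.3000, 0.1000]
t=1: π = [0.1750, 0.1250, 0.2875, 0.2500, 0.1625]
t=2: π = [0.1703, 0.1500, 0.2813, 0.2563, 0.1422]
t=3: π = [0.1723, 0.1418, 0.2861, 0.2525, 0.1473]
t=4: π = [0.1712, 0.1441, 0.2851, 0.2538, 0.1458]

π = [0.1712, 0.1441, 0.2851, 0.2538, 0.1458]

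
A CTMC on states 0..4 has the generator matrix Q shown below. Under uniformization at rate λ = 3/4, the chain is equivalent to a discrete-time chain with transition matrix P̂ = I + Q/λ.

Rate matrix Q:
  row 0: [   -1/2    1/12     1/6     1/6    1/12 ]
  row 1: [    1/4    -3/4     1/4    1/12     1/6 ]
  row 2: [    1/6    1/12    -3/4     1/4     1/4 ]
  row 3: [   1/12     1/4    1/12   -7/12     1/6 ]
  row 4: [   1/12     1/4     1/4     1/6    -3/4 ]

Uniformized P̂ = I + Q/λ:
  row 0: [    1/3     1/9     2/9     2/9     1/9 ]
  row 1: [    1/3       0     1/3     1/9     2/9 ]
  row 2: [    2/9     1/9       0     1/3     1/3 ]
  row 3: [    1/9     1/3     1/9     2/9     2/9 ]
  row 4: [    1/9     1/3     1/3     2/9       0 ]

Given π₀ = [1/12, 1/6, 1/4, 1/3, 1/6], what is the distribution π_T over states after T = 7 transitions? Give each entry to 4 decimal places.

π = [0.2222, 0.1806, 0.1942, 0.2237, 0.1793]

t=0: π = [0.0833, 0.1667, 0.2500, 0.3333, 0.1667]
t=1: π = [0.1944, 0.2037, 0.1667, 0.2315, 0.2037]
t=2: π = [0.2181, 0.1852, 0.2047, 0.2181, 0.1739]
t=3: π = [0.2235, 0.1776, 0.1924, 0.2244, 0.1821]
t=4: π = [0.2216, 0.1817, 0.1945, 0.2239, 0.1783]
t=5: π = [0.2224, 0.1803, 0.1941, 0.2236, 0.1796]
t=6: π = [0.2222, 0.1807, 0.1942, 0.2238, 0.1792]
t=7: π = [0.2222, 0.1806, 0.1942, 0.2237, 0.1793]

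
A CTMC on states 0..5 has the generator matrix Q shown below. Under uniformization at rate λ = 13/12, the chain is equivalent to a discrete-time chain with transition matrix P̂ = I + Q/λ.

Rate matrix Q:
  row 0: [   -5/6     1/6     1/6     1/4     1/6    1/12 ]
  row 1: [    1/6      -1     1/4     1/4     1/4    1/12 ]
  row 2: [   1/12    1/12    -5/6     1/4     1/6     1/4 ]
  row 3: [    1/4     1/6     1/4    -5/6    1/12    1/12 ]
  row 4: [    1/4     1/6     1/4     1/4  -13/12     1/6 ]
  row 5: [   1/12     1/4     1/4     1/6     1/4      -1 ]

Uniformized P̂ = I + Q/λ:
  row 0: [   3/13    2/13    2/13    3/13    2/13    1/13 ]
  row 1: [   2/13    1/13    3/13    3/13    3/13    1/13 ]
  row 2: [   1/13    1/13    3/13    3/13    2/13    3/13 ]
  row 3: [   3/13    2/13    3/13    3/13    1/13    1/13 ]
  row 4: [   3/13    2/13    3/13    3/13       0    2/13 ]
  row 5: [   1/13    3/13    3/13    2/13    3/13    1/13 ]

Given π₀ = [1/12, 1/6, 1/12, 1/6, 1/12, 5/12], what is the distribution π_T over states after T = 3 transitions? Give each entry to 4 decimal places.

π = [0.1677, 0.1364, 0.2178, 0.2212, 0.1360, 0.1209]

t=0: π = [0.0833, 0.1667, 0.0833, 0.1667, 0.0833, 0.4167]
t=1: π = [0.1410, 0.1667, 0.2244, 0.1987, 0.1731, 0.0962]
t=2: π = [0.1686, 0.1312, 0.2199, 0.2234, 0.1321, 0.1248]
t=3: π = [0.1677, 0.1364, 0.2178, 0.2212, 0.1360, 0.1209]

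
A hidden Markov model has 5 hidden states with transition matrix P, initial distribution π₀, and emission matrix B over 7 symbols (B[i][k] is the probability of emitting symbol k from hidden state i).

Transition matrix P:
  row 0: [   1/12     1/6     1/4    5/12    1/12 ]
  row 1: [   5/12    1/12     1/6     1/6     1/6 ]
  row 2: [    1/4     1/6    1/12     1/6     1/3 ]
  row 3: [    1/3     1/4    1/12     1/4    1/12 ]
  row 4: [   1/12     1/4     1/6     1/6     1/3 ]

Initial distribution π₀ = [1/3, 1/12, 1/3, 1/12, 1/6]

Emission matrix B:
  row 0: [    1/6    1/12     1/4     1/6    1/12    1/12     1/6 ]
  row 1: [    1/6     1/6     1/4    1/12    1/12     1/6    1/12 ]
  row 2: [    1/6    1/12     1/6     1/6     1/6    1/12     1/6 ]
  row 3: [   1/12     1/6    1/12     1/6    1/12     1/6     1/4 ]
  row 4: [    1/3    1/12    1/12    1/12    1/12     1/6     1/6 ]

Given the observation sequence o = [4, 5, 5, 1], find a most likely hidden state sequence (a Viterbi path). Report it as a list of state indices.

t=0: δ = [2.778e-02, 6.944e-03, 5.556e-02, 6.944e-03, 1.389e-02]  (obs o_0=4)
t=1: δ = [1.157e-03, 1.543e-03, 5.787e-04, 1.929e-03, 3.086e-03]  ψ = [2, 2, 0, 0, 2]  (obs o_1=5)
t=2: δ = [5.358e-05, 1.286e-04, 4.287e-05, 8.573e-05, 1.715e-04]  ψ = [1, 4, 4, 4, 4]  (obs o_2=5)
t=3: δ = [4.465e-06, 7.144e-06, 2.381e-06, 4.763e-06, 4.763e-06]  ψ = [1, 4, 4, 4, 4]  (obs o_3=1)
backtrack: best end state = 1; path = [2, 4, 4, 1]

path = [2, 4, 4, 1]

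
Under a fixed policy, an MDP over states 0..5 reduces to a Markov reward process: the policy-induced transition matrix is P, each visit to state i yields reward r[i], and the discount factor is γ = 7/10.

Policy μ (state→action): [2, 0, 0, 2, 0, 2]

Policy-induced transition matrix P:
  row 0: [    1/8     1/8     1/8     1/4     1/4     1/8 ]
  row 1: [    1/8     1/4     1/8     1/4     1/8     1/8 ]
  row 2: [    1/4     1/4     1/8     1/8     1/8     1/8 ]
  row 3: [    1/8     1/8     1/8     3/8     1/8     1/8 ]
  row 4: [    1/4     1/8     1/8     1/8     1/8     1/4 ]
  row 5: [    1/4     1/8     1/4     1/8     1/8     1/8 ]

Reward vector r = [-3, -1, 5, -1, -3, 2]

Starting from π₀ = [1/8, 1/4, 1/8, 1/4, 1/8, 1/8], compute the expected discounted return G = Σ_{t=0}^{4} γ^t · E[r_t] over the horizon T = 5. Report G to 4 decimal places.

G = -1.0186

t=0: π = [0.1250, 0.2500, 0.1250, 0.2500, 0.1250, 0.1250], E[r] = -0.3750, γ^t·E[r] = -0.375000, running G = -0.375000
t=1: π = [0.1719, 0.1719, 0.1406, 0.2344, 0.1406, 0.1406], E[r] = -0.3594, γ^t·E[r] = -0.251563, running G = -0.626563
t=2: π = [0.1777, 0.1641, 0.1426, 0.2266, 0.1465, 0.1426], E[r] = -0.3652, γ^t·E[r] = -0.178965, running G = -0.805527
t=3: π = [0.1790, 0.1633, 0.1428, 0.2244, 0.1472, 0.1433], E[r] = -0.3655, γ^t·E[r] = -0.125359, running G = -0.930886
t=4: π = [0.1792, 0.1633, 0.1429, 0.2239, 0.1474, 0.1434], E[r] = -0.3654, γ^t·E[r] = -0.087729, running G = -1.018616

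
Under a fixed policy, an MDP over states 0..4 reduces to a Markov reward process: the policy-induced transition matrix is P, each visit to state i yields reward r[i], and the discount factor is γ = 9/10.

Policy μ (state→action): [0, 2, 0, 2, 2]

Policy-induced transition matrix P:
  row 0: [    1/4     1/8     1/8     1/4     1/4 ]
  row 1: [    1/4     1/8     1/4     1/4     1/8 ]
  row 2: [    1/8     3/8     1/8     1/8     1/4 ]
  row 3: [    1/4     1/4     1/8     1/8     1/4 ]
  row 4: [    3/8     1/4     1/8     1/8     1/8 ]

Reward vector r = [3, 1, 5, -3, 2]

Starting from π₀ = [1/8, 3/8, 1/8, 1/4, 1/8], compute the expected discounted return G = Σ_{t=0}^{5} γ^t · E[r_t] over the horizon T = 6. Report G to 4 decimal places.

G = 6.7454

t=0: π = [0.1250, 0.3750, 0.1250, 0.2500, 0.1250], E[r] = 0.8750, γ^t·E[r] = 0.875000, running G = 0.875000
t=1: π = [0.2500, 0.2031, 0.1719, 0.1875, 0.1875], E[r] = 1.6250, γ^t·E[r] = 1.462500, running G = 2.337500
t=2: π = [0.2520, 0.2148, 0.1504, 0.1816, 0.2012], E[r] = 1.5801, γ^t·E[r] = 1.279863, running G = 3.617363
t=3: π = [0.2563, 0.2104, 0.1519, 0.1833, 0.1980], E[r] = 1.5847, γ^t·E[r] = 1.155259, running G = 4.772622
t=4: π = [0.2558, 0.2106, 0.1513, 0.1833, 0.1989], E[r] = 1.5823, γ^t·E[r] = 1.038151, running G = 5.810773
t=5: π = [0.2560, 0.2106, 0.1513, 0.1833, 0.1988], E[r] = 1.5828, γ^t·E[r] = 0.934644, running G = 6.745417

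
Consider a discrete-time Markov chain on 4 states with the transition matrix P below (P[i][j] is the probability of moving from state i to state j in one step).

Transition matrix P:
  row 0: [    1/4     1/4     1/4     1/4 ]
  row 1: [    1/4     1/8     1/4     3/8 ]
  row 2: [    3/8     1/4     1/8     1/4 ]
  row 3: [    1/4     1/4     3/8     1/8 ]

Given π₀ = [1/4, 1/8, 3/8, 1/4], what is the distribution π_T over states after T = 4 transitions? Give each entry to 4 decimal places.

t=0: π = [0.2500, 0.1250, 0.3750, 0.2500]
t=1: π = [0.2969, 0.2344, 0.2344, 0.2344]
t=2: π = [0.2793, 0.2207, 0.2500, 0.2500]
t=3: π = [0.2813, 0.2224, 0.2500, 0.2463]
t=4: π = [0.2813, 0.2222, 0.2495, 0.2470]

π = [0.2813, 0.2222, 0.2495, 0.2470]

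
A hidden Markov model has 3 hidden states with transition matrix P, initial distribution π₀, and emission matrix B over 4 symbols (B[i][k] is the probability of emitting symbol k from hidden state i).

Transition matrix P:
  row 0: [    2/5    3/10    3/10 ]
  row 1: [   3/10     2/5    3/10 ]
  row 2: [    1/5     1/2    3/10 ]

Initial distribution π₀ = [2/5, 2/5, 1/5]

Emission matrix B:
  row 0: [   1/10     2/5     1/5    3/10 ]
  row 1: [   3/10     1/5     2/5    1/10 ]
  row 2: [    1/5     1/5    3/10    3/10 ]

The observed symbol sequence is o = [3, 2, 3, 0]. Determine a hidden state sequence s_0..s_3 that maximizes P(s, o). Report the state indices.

path = [0, 1, 2, 1]

t=0: δ = [1.200e-01, 4.000e-02, 6.000e-02]  (obs o_0=3)
t=1: δ = [9.600e-03, 1.440e-02, 1.080e-02]  ψ = [0, 0, 0]  (obs o_1=2)
t=2: δ = [1.296e-03, 5.760e-04, 1.296e-03]  ψ = [1, 1, 1]  (obs o_2=3)
t=3: δ = [5.184e-05, 1.944e-04, 7.776e-05]  ψ = [0, 2, 0]  (obs o_3=0)
backtrack: best end state = 1; path = [0, 1, 2, 1]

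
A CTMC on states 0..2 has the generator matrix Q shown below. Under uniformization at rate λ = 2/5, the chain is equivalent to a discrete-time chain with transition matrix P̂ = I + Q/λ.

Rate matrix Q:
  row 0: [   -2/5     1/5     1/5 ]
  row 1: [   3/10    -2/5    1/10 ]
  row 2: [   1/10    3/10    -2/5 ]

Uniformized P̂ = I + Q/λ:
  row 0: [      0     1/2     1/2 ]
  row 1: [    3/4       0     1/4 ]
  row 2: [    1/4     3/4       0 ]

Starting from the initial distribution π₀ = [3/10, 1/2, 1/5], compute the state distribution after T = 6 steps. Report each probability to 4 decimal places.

π = [0.3508, 0.3757, 0.2736]

t=0: π = [0.3000, 0.5000, 0.2000]
t=1: π = [0.4250, 0.3000, 0.2750]
t=2: π = [0.2938, 0.4188, 0.2875]
t=3: π = [0.3859, 0.3625, 0.2516]
t=4: π = [0.3348, 0.3816, 0.2836]
t=5: π = [0.3571, 0.3801, 0.2628]
t=6: π = [0.3508, 0.3757, 0.2736]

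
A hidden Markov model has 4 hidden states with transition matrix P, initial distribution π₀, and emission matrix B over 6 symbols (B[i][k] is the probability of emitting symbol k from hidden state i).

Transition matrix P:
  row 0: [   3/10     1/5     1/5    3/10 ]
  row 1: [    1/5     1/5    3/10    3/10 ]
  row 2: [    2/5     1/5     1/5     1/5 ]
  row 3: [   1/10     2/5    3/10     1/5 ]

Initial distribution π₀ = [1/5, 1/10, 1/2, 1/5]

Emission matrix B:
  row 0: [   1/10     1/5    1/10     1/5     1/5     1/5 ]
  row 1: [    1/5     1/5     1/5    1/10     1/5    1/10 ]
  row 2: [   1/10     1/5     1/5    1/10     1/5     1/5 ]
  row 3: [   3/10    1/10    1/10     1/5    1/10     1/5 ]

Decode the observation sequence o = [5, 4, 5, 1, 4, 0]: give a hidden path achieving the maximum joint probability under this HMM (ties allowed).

t=0: δ = [4.000e-02, 1.000e-02, 1.000e-01, 4.000e-02]  (obs o_0=5)
t=1: δ = [8.000e-03, 4.000e-03, 4.000e-03, 2.000e-03]  ψ = [2, 2, 2, 2]  (obs o_1=4)
t=2: δ = [4.800e-04, 1.600e-04, 3.200e-04, 4.800e-04]  ψ = [0, 0, 0, 0]  (obs o_2=5)
t=3: δ = [2.880e-05, 3.840e-05, 2.880e-05, 1.440e-05]  ψ = [0, 3, 3, 0]  (obs o_3=1)
t=4: δ = [2.304e-06, 1.536e-06, 2.304e-06, 1.152e-06]  ψ = [2, 1, 1, 1]  (obs o_4=4)
t=5: δ = [9.216e-08, 9.216e-08, 4.608e-08, 2.074e-07]  ψ = [2, 0, 0, 0]  (obs o_5=0)
backtrack: best end state = 3; path = [2, 0, 3, 2, 0, 3]

path = [2, 0, 3, 2, 0, 3]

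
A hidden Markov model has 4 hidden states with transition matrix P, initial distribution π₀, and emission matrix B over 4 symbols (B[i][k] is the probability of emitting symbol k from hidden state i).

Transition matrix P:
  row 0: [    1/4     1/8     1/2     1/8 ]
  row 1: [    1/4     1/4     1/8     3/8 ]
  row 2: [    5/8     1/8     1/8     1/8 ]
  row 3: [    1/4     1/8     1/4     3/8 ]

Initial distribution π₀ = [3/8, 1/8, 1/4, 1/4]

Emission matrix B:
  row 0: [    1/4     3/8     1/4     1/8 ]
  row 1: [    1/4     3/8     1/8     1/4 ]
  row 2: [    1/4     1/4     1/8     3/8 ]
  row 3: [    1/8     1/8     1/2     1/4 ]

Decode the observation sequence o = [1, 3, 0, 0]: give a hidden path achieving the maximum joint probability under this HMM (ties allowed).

t=0: δ = [1.406e-01, 4.688e-02, 6.250e-02, 3.125e-02]  (obs o_0=1)
t=1: δ = [4.883e-03, 4.395e-03, 2.637e-02, 4.395e-03]  ψ = [2, 0, 0, 0]  (obs o_1=3)
t=2: δ = [4.120e-03, 8.240e-04, 8.240e-04, 4.120e-04]  ψ = [2, 2, 2, 2]  (obs o_2=0)
t=3: δ = [2.575e-04, 1.287e-04, 5.150e-04, 6.437e-05]  ψ = [0, 0, 0, 0]  (obs o_3=0)
backtrack: best end state = 2; path = [0, 2, 0, 2]

path = [0, 2, 0, 2]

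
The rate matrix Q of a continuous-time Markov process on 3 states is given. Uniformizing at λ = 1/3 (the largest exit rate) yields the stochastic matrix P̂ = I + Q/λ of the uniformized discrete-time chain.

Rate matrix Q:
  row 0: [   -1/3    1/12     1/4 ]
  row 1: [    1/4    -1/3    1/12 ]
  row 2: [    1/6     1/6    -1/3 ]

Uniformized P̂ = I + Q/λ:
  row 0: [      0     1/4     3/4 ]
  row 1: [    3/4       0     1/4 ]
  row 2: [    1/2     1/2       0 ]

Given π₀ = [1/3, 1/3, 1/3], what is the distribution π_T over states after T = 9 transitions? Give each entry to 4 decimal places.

π = [0.3780, 0.2702, 0.3518]

t=0: π = [0.3333, 0.3333, 0.3333]
t=1: π = [0.4167, 0.2500, 0.3333]
t=2: π = [0.3542, 0.2708, 0.3750]
t=3: π = [0.3906, 0.2760, 0.3333]
t=4: π = [0.3737, 0.2643, 0.3620]
t=5: π = [0.3792, 0.2744, 0.3464]
t=6: π = [0.3790, 0.2680, 0.3530]
t=7: π = [0.3775, 0.2713, 0.3512]
t=8: π = [0.3791, 0.2700, 0.3509]
t=9: π = [0.3780, 0.2702, 0.3518]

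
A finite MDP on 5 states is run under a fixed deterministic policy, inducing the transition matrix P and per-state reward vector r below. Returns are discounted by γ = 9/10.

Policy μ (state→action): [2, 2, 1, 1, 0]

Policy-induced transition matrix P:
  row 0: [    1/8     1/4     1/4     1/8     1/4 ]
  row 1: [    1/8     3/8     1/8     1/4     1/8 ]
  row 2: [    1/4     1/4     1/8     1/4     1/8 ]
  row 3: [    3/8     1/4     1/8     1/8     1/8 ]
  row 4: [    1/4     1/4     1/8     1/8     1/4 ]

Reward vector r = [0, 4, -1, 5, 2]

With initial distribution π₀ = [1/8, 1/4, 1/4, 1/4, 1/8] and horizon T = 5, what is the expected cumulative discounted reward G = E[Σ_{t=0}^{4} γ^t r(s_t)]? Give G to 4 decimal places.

t=0: π = [0.1250, 0.2500, 0.2500, 0.2500, 0.1250], E[r] = 2.2500, γ^t·E[r] = 2.250000, running G = 2.250000
t=1: π = [0.2344, 0.2813, 0.1406, 0.1875, 0.1563], E[r] = 2.2344, γ^t·E[r] = 2.010938, running G = 4.260938
t=2: π = [0.2090, 0.2852, 0.1543, 0.1777, 0.1738], E[r] = 2.2227, γ^t·E[r] = 1.800352, running G = 6.061289
t=3: π = [0.2104, 0.2856, 0.1511, 0.1799, 0.1729], E[r] = 2.2368, γ^t·E[r] = 1.630639, running G = 7.691928
t=4: π = [0.2105, 0.2857, 0.1513, 0.1796, 0.1729], E[r] = 2.2353, γ^t·E[r] = 1.466594, running G = 9.158522

G = 9.1585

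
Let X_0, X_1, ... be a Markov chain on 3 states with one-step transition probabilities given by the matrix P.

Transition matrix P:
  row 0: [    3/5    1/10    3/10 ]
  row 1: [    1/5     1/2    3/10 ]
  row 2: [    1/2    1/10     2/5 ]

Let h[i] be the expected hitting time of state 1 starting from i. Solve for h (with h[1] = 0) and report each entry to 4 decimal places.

h = [10.0000, 0.0000, 10.0000]

First-step conditioning: h[1] = 0; for i ≠ 1, h[i] = 1 + Σ_k P[i][k]·h[k].
  h[0] = 1 + 3/5·h[0] + 3/10·h[2]
  h[2] = 1 + 1/2·h[0] + 2/5·h[2]
Solving the 2×2 linear system over states ≠ 1 gives exactly h = [10, 0, 10] (h[1] = 0 is the target).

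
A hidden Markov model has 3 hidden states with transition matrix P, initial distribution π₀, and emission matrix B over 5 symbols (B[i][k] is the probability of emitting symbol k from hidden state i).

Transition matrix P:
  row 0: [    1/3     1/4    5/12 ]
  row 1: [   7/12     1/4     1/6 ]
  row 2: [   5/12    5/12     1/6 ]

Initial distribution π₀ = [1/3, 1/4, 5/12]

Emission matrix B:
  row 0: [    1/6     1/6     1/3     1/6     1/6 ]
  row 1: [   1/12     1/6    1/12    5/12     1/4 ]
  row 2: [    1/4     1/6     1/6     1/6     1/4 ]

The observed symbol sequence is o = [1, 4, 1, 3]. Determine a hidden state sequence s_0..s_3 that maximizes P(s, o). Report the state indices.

path = [2, 1, 0, 1]

t=0: δ = [5.556e-02, 4.167e-02, 6.944e-02]  (obs o_0=1)
t=1: δ = [4.823e-03, 7.234e-03, 5.787e-03]  ψ = [2, 2, 0]  (obs o_1=4)
t=2: δ = [7.033e-04, 4.019e-04, 3.349e-04]  ψ = [1, 2, 0]  (obs o_2=1)
t=3: δ = [3.907e-05, 7.326e-05, 4.884e-05]  ψ = [0, 0, 0]  (obs o_3=3)
backtrack: best end state = 1; path = [2, 1, 0, 1]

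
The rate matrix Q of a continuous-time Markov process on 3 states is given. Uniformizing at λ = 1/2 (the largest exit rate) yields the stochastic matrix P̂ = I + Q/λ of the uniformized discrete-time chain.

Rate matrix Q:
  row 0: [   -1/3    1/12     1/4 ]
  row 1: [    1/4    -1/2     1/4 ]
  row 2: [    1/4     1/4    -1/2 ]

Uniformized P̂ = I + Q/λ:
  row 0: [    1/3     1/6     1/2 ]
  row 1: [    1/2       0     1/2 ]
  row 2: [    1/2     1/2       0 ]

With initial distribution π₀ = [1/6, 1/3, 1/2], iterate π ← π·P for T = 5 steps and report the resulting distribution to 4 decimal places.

π = [0.4286, 0.2433, 0.3281]

t=0: π = [0.1667, 0.3333, 0.5000]
t=1: π = [0.4722, 0.2778, 0.2500]
t=2: π = [0.4213, 0.2037, 0.3750]
t=3: π = [0.4298, 0.2577, 0.3125]
t=4: π = [0.4284, 0.2279, 0.3438]
t=5: π = [0.4286, 0.2433, 0.3281]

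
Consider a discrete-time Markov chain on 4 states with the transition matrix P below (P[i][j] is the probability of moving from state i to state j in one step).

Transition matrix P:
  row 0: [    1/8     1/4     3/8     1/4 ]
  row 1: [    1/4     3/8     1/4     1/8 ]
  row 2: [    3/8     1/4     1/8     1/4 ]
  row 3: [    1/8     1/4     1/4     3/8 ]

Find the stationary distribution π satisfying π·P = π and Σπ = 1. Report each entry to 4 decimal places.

Balance equations π_j = Σ_i π_i·P[i][j]:
  π_0 = 1/8·π_0 + 1/4·π_1 + 3/8·π_2 + 1/8·π_3
  π_1 = 1/4·π_0 + 3/8·π_1 + 1/4·π_2 + 1/4·π_3
  π_2 = 3/8·π_0 + 1/4·π_1 + 1/8·π_2 + 1/4·π_3
  normalize: π_0 + π_1 + π_2 + π_3 = 1
Solving the linear system gives exactly π = [109/490, 2/7, 121/490, 12/49].

π = [0.2224, 0.2857, 0.2469, 0.2449]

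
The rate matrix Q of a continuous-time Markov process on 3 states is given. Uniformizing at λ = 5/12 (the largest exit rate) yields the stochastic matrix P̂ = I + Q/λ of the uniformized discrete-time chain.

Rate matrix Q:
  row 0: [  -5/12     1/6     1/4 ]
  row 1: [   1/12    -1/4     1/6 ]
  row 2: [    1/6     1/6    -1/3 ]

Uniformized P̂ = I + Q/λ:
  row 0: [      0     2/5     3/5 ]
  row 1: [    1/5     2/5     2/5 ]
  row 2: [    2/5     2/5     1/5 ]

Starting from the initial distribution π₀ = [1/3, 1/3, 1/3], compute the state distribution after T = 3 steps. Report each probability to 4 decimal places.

t=0: π = [0.3333, 0.3333, 0.3333]
t=1: π = [0.2000, 0.4000, 0.4000]
t=2: π = [0.2400, 0.4000, 0.3600]
t=3: π = [0.2240, 0.4000, 0.3760]

π = [0.2240, 0.4000, 0.3760]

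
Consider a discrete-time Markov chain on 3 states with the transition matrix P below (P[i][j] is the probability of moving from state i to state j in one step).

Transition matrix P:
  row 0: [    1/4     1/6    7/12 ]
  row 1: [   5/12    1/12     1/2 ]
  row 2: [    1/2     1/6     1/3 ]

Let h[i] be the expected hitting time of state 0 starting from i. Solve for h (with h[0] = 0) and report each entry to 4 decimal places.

First-step conditioning: h[0] = 0; for i ≠ 0, h[i] = 1 + Σ_k P[i][k]·h[k].
  h[1] = 1 + 1/12·h[1] + 1/2·h[2]
  h[2] = 1 + 1/6·h[1] + 1/3·h[2]
Solving the 2×2 linear system over states ≠ 0 gives exactly h = [0, 42/19, 39/19] (h[0] = 0 is the target).

h = [0.0000, 2.2105, 2.0526]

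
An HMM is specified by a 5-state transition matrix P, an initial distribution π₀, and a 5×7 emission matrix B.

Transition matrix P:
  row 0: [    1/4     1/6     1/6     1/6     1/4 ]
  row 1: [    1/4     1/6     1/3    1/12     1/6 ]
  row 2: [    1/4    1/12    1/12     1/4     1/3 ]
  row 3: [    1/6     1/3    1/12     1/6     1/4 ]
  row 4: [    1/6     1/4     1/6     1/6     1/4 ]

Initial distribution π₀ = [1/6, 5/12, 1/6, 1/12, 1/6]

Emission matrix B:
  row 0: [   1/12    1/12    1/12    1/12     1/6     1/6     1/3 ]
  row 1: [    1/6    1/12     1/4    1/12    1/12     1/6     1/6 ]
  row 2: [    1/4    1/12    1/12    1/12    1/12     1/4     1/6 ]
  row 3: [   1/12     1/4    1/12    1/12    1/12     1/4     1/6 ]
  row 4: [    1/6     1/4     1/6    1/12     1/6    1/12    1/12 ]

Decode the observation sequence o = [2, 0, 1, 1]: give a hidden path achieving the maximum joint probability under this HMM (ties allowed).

path = [1, 2, 4, 4]

t=0: δ = [1.389e-02, 1.042e-01, 1.389e-02, 6.944e-03, 2.778e-02]  (obs o_0=2)
t=1: δ = [2.170e-03, 2.894e-03, 8.681e-03, 7.234e-04, 2.894e-03]  ψ = [1, 1, 1, 1, 1]  (obs o_1=0)
t=2: δ = [1.808e-04, 6.028e-05, 8.038e-05, 5.425e-04, 7.234e-04]  ψ = [2, 2, 1, 2, 2]  (obs o_2=1)
t=3: δ = [1.005e-05, 1.507e-05, 1.005e-05, 3.014e-05, 4.521e-05]  ψ = [4, 3, 4, 4, 4]  (obs o_3=1)
backtrack: best end state = 4; path = [1, 2, 4, 4]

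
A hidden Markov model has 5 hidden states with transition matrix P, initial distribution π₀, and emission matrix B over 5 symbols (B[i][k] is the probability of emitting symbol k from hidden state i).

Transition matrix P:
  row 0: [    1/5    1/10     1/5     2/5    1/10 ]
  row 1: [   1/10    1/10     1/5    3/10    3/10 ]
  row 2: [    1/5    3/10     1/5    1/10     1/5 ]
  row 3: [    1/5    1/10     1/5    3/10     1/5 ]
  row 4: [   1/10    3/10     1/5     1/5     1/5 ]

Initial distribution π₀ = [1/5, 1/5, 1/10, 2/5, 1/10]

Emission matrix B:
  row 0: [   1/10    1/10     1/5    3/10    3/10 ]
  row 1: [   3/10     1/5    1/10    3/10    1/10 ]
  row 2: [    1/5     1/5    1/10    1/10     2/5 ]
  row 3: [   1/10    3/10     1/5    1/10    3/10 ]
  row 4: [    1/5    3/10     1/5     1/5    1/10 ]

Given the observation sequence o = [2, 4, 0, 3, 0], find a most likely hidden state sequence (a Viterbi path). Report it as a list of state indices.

path = [3, 2, 1, 4, 1]

t=0: δ = [4.000e-02, 2.000e-02, 1.000e-02, 8.000e-02, 2.000e-02]  (obs o_0=2)
t=1: δ = [4.800e-03, 8.000e-04, 6.400e-03, 7.200e-03, 1.600e-03]  ψ = [3, 3, 3, 3, 3]  (obs o_1=4)
t=2: δ = [1.440e-04, 5.760e-04, 2.880e-04, 2.160e-04, 2.880e-04]  ψ = [3, 2, 3, 3, 3]  (obs o_2=0)
t=3: δ = [1.728e-05, 2.592e-05, 1.152e-05, 1.728e-05, 3.456e-05]  ψ = [1, 2, 1, 1, 1]  (obs o_3=3)
t=4: δ = [3.456e-07, 3.110e-06, 1.382e-06, 7.776e-07, 1.555e-06]  ψ = [0, 4, 4, 1, 1]  (obs o_4=0)
backtrack: best end state = 1; path = [3, 2, 1, 4, 1]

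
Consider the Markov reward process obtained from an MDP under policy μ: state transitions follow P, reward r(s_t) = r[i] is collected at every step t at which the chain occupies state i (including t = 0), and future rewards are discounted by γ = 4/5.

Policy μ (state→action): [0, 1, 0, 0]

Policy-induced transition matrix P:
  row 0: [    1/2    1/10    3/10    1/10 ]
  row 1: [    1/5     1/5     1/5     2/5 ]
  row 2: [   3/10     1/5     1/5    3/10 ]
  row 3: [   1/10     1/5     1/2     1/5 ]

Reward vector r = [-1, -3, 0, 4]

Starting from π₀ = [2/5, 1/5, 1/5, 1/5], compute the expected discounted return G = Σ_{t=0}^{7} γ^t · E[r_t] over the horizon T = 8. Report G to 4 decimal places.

G = 0.1579

t=0: π = [0.4000, 0.2000, 0.2000, 0.2000], E[r] = -0.2000, γ^t·E[r] = -0.200000, running G = -0.200000
t=1: π = [0.3200, 0.1600, 0.3000, 0.2200], E[r] = 0.0800, γ^t·E[r] = 0.064000, running G = -0.136000
t=2: π = [0.3040, 0.1680, 0.2980, 0.2300], E[r] = 0.1120, γ^t·E[r] = 0.071680, running G = -0.064320
t=3: π = [0.2980, 0.1696, 0.2994, 0.2330], E[r] = 0.1252, γ^t·E[r] = 0.064102, running G = -0.000218
t=4: π = [0.2960, 0.1702, 0.2997, 0.2341], E[r] = 0.1296, γ^t·E[r] = 0.053084, running G = 0.052867
t=5: π = [0.2954, 0.1704, 0.2998, 0.2344], E[r] = 0.1311, γ^t·E[r] = 0.042946, running G = 0.095812
t=6: π = [0.2952, 0.1705, 0.2999, 0.2345], E[r] = 0.1316, γ^t·E[r] = 0.034486, running G = 0.130298
t=7: π = [0.2951, 0.1705, 0.2999, 0.2346], E[r] = 0.1317, γ^t·E[r] = 0.027623, running G = 0.157922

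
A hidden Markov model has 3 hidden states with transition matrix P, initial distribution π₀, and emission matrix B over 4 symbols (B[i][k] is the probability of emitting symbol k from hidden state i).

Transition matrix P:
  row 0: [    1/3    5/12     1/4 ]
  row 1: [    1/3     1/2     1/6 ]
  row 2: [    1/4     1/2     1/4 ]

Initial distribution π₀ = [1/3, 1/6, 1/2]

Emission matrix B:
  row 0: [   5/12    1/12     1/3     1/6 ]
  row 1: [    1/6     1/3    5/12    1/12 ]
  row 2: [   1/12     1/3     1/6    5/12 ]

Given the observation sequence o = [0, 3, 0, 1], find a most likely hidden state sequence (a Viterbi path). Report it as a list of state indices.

t=0: δ = [1.389e-01, 2.778e-02, 4.167e-02]  (obs o_0=0)
t=1: δ = [7.716e-03, 4.823e-03, 1.447e-02]  ψ = [0, 0, 0]  (obs o_1=3)
t=2: δ = [1.507e-03, 1.206e-03, 3.014e-04]  ψ = [2, 2, 2]  (obs o_2=0)
t=3: δ = [4.186e-05, 2.093e-04, 1.256e-04]  ψ = [0, 0, 0]  (obs o_3=1)
backtrack: best end state = 1; path = [0, 2, 0, 1]

path = [0, 2, 0, 1]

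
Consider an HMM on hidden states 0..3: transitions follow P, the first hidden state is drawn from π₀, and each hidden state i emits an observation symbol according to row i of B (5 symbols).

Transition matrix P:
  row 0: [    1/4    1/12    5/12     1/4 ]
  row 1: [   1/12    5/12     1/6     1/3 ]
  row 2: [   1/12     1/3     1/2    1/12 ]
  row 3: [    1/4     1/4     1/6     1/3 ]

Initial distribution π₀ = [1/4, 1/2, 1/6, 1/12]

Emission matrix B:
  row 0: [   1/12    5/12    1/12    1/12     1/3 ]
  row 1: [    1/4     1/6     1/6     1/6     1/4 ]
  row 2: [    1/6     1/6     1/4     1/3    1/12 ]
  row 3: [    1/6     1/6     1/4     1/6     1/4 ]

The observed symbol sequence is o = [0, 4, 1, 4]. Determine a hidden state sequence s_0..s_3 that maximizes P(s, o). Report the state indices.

path = [1, 1, 1, 1]

t=0: δ = [2.083e-02, 1.250e-01, 2.778e-02, 1.389e-02]  (obs o_0=0)
t=1: δ = [3.472e-03, 1.302e-02, 1.736e-03, 1.042e-02]  ψ = [1, 1, 1, 1]  (obs o_1=4)
t=2: δ = [1.085e-03, 9.042e-04, 3.617e-04, 7.234e-04]  ψ = [3, 1, 1, 1]  (obs o_2=1)
t=3: δ = [9.042e-05, 9.419e-05, 3.768e-05, 7.535e-05]  ψ = [0, 1, 0, 1]  (obs o_3=4)
backtrack: best end state = 1; path = [1, 1, 1, 1]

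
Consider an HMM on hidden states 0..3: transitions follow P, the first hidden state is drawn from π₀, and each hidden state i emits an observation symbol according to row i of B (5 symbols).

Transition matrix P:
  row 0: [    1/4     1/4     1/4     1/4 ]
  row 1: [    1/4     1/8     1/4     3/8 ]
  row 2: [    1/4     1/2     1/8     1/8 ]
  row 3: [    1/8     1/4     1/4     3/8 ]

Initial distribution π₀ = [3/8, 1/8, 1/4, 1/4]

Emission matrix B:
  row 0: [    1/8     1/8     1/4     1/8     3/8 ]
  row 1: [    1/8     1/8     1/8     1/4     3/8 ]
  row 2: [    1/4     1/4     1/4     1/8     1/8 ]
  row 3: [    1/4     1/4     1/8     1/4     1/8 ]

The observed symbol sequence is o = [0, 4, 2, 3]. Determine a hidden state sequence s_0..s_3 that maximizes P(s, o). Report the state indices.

t=0: δ = [4.688e-02, 1.562e-02, 6.250e-02, 6.250e-02]  (obs o_0=0)
t=1: δ = [5.859e-03, 1.172e-02, 1.953e-03, 2.930e-03]  ψ = [2, 2, 3, 3]  (obs o_1=4)
t=2: δ = [7.324e-04, 1.831e-04, 7.324e-04, 5.493e-04]  ψ = [1, 0, 1, 1]  (obs o_2=2)
t=3: δ = [2.289e-05, 9.155e-05, 2.289e-05, 5.150e-05]  ψ = [0, 2, 0, 3]  (obs o_3=3)
backtrack: best end state = 1; path = [2, 1, 2, 1]

path = [2, 1, 2, 1]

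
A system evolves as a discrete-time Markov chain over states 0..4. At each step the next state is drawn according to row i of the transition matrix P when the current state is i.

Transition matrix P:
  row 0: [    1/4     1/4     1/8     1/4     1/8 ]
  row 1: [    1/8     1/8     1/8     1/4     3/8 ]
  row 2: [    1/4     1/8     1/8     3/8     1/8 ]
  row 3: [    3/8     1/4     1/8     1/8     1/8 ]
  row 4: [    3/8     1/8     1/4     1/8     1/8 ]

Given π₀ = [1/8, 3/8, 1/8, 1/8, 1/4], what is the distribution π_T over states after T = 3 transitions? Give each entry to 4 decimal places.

π = [0.2744, 0.1875, 0.1455, 0.2217, 0.1709]

t=0: π = [0.1250, 0.3750, 0.1250, 0.1250, 0.2500]
t=1: π = [0.2500, 0.1563, 0.1563, 0.2188, 0.2188]
t=2: π = [0.2852, 0.1836, 0.1523, 0.2148, 0.1641]
t=3: π = [0.2744, 0.1875, 0.1455, 0.2217, 0.1709]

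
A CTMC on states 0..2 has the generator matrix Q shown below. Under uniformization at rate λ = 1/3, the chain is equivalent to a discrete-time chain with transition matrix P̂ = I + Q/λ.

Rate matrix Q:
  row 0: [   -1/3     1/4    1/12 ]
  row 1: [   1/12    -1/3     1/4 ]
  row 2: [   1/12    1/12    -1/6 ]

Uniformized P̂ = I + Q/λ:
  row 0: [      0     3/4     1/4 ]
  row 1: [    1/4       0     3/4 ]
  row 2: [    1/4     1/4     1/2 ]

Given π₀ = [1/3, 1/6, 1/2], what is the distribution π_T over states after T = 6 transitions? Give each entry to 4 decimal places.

t=0: π = [0.3333, 0.1667, 0.5000]
t=1: π = [0.1667, 0.3750, 0.4583]
t=2: π = [0.2083, 0.2396, 0.5521]
t=3: π = [0.1979, 0.2943, 0.5078]
t=4: π = [0.2005, 0.2754, 0.5241]
t=5: π = [0.1999, 0.2814, 0.5187]
t=6: π = [0.2000, 0.2796, 0.5204]

π = [0.2000, 0.2796, 0.5204]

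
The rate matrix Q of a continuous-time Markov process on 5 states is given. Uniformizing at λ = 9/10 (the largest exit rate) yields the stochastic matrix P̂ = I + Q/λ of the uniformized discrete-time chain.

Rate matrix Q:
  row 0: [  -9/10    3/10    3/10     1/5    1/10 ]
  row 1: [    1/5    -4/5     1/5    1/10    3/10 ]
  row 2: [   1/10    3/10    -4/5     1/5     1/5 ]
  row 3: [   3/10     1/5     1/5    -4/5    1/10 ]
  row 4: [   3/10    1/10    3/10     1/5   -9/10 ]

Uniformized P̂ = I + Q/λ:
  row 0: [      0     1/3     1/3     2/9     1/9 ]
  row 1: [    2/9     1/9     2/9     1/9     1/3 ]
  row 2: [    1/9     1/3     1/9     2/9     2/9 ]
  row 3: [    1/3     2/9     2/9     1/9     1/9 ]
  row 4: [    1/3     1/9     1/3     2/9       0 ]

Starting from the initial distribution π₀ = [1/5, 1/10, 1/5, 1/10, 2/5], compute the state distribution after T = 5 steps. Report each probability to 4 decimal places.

π = [0.1919, 0.2259, 0.2358, 0.1772, 0.1692]

t=0: π = [0.2000, 0.1000, 0.2000, 0.1000, 0.4000]
t=1: π = [0.2111, 0.2111, 0.2667, 0.2000, 0.1111]
t=2: π = [0.1802, 0.2395, 0.2284, 0.1765, 0.1753]
t=3: π = [0.1959, 0.2215, 0.2364, 0.1760, 0.1702]
t=4: π = [0.1909, 0.2267, 0.2366, 0.1781, 0.1677]
t=5: π = [0.1919, 0.2259, 0.2358, 0.1772, 0.1692]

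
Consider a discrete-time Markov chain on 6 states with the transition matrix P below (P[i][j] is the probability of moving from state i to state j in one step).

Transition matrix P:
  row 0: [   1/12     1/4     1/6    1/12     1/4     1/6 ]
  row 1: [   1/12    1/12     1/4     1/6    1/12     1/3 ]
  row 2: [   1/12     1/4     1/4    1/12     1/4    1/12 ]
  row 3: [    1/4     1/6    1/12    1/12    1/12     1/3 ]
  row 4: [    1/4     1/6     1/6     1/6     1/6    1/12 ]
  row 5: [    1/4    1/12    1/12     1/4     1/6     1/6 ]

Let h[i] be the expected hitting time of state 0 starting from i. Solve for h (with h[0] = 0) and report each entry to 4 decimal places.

h = [0.0000, 5.8986, 6.0891, 4.9618, 5.0802, 4.9034]

First-step conditioning: h[0] = 0; for i ≠ 0, h[i] = 1 + Σ_k P[i][k]·h[k].
  h[1] = 1 + 1/12·h[1] + 1/4·h[2] + 1/6·h[3] + 1/12·h[4] + 1/3·h[5]
  h[2] = 1 + 1/4·h[1] + 1/4·h[2] + 1/12·h[3] + 1/4·h[4] + 1/12·h[5]
  h[3] = 1 + 1/6·h[1] + 1/12·h[2] + 1/12·h[3] + 1/12·h[4] + 1/3·h[5]
  h[4] = 1 + 1/6·h[1] + 1/6·h[2] + 1/6·h[3] + 1/6·h[4] + 1/12·h[5]
  h[5] = 1 + 1/12·h[1] + 1/12·h[2] + 1/4·h[3] + 1/6·h[4] + 1/6·h[5]
Solving the 5×5 linear system over states ≠ 0 gives exactly h = [0, 280932/47627, 290004/47627, 236316/47627, 241956/47627, 233532/47627] (h[0] = 0 is the target).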